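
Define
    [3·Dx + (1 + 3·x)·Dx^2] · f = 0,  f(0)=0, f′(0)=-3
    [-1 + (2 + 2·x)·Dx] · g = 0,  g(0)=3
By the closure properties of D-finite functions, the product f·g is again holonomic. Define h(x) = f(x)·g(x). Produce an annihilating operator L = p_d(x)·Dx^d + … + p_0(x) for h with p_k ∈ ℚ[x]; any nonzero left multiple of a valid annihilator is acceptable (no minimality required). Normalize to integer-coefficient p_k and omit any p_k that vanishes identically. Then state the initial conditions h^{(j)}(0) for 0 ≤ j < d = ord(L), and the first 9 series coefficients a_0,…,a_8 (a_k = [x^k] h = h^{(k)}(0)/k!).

L = (-3 + 3·x) + (8 + 8·x)·Dx + (4 + 20·x + 28·x^2 + 12·x^3)·Dx^2  (order 2).
h: a_k = 0, -9, 9, -153/8, 45, -70947/640, 180189/640, -26213571/35840, 34648749/17920, …
ICs: h(0) = 0, h′(0) = -9.

f: a_k = 0, -3, 9/2, -9, 81/4, -243/5, 243/2, -2187/7, 6561/8, …
g: a_k = 3, 3/2, -3/8, 3/16, -15/128, 21/256, -63/1024, 99/2048, -1287/32768, …
L₀ := L_f ⊗_s L_g (sym. prod.), ord ≤ 2.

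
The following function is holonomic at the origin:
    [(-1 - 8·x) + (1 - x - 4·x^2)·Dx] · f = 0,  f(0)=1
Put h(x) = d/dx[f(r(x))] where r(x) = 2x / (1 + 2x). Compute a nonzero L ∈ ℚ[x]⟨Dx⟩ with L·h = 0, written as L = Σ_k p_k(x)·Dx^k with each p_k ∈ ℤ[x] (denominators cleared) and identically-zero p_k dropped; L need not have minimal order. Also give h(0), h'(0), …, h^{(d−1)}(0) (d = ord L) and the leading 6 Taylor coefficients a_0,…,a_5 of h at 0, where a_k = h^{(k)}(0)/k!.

f: a_k = 1, 1, 5, 9, 29, 65, …
Change of var in L_f (x↦r) gives L₀.
h=h₀': d/dx-closure on L₀ ⇒ L.
L = (16 + 96·x + 960·x^2 + 1152·x^3) + (-1 - 22·x - 60·x^2 + 248·x^3 + 576·x^4)·Dx  (order 1).
h: a_k = 2, 32, 0, 1024, -2560, 30720, …
ICs: h(0) = 2.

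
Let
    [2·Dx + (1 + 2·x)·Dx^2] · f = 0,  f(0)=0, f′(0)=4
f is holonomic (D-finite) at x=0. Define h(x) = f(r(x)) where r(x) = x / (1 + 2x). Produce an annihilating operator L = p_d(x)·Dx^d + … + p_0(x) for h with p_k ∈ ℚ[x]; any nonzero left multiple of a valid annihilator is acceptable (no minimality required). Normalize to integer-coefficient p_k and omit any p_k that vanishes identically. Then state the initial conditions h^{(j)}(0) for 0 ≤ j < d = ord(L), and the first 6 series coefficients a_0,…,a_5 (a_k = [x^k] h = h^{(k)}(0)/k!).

f: a_k = 0, 4, -4, 16/3, -8, 64/5, …
h₀=f(r): pull back L_f along r ⇒ L₀.
L = (6 + 16·x)·Dx + (1 + 6·x + 8·x^2)·Dx^2  (order 2).
h: a_k = 0, 4, -12, 112/3, -120, 1984/5, …
ICs: h(0) = 0, h′(0) = 4.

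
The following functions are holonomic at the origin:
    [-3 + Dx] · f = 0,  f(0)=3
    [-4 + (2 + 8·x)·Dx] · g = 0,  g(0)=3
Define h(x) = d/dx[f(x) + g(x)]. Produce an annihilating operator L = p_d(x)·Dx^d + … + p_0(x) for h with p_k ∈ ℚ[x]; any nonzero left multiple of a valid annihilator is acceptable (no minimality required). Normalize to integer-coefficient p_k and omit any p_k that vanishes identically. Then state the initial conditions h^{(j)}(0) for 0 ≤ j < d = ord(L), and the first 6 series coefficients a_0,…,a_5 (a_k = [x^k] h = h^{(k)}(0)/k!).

f: a_k = 3, 9, 27/2, 27/2, 81/8, 243/40, …
g: a_k = 3, 6, -6, 12, -30, 84, …
Sum ⇒ L₀ = lclm(L_f,L_g) in ℚ(x)⟨Dx⟩.
Differentiate: ansatz ord ≤ ord L₀ ⇒ L.
L = (-54 - 72·x) + (3 - 72·x - 144·x^2)·Dx + (5 + 32·x + 48·x^2)·Dx^2  (order 2).
h: a_k = 15, 15, 153/2, -159/2, 3603/8, -59751/40, …
ICs: h(0) = 15, h′(0) = 15.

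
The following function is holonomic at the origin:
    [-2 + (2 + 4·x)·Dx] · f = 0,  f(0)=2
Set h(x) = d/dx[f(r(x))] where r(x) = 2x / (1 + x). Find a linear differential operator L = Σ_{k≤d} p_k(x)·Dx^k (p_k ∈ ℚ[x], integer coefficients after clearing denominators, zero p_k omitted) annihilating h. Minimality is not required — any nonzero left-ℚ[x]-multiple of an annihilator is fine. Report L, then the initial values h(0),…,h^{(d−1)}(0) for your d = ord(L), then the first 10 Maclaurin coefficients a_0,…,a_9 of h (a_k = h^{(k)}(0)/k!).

f: a_k = 2, 2, -1, 1, -5/4, 7/4, -21/8, 33/8, -429/64, 715/64, …
f∘r: x↦r, Dx↦Dx/r' in L_f ⇒ L₀.
Derive L from L₀ (diff closure).
L = (-4 - 10·x) + (-1 - 6·x - 5·x^2)·Dx  (order 1).
h: a_k = 4, -16, 60, -240, 1020, -4512, 20468, -94400, 440460, -2072880, …
ICs: h(0) = 4.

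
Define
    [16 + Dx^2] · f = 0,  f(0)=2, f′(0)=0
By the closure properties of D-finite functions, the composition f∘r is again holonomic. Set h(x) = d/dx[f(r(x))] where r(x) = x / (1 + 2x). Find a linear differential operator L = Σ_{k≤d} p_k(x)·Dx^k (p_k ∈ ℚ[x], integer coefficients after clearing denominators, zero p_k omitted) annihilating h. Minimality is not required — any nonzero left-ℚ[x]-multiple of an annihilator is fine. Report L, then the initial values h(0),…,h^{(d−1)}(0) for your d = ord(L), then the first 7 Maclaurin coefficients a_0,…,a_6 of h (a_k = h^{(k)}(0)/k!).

f: a_k = 2, 0, -16, 0, 64/3, 0, -512/45, …
Substitute x→r, Dx→(1/r')Dx; clear ⇒ L₀.
Derive L from L₀ (diff closure).
L = (40 + 96·x + 96·x^2) + (12 + 72·x + 144·x^2 + 96·x^3)·Dx + (1 + 8·x + 24·x^2 + 32·x^3 + 16·x^4)·Dx^2  (order 2).
h: a_k = 0, -32, 192, -2048/3, 5120/3, -39424/15, -7168/5, …
ICs: h(0) = 0, h′(0) = -32.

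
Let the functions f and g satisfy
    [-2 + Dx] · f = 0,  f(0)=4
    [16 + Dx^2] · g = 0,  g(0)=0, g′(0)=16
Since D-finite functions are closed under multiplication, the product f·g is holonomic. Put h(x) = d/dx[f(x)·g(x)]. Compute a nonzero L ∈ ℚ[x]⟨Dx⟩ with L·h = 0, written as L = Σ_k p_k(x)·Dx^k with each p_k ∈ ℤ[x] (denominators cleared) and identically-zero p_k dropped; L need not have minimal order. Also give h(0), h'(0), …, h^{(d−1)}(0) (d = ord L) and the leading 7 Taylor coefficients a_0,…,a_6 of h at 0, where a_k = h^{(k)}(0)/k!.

L = 20 - 4·Dx + Dx^2  (order 2).
h: a_k = 64, 256, -128, -1024, -2432/3, 5632/15, 35584/45, …
ICs: h(0) = 64, h′(0) = 256.

f: a_k = 4, 8, 8, 16/3, 8/3, 16/15, 16/45, …
g: a_k = 0, 16, 0, -128/3, 0, 512/15, 0, …
Product ⇒ symmetric product L₀, ord ≤ 2.
h=h₀': d/dx-closure on L₀ ⇒ L.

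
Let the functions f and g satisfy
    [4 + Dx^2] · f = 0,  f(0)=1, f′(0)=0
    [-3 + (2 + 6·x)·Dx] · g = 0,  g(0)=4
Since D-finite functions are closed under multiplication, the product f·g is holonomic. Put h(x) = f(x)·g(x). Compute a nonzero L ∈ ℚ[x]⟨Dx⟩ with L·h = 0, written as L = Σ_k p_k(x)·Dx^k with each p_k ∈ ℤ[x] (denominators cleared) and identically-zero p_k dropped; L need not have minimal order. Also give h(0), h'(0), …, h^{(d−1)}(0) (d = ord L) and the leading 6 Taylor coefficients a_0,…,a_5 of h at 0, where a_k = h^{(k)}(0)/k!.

L = (43 + 96·x + 144·x^2) + (-12 - 36·x)·Dx + (4 + 24·x + 36·x^2)·Dx^2  (order 2).
h: a_k = 4, 6, -25/2, -21/4, -95/96, 1093/64, …
ICs: h(0) = 4, h′(0) = 6.

f: a_k = 1, 0, -2, 0, 2/3, 0, …
g: a_k = 4, 6, -9/2, 27/4, -405/32, 1701/64, …
h₀=f·g: eliminate ⇒ L₀, order ≤ 2·1.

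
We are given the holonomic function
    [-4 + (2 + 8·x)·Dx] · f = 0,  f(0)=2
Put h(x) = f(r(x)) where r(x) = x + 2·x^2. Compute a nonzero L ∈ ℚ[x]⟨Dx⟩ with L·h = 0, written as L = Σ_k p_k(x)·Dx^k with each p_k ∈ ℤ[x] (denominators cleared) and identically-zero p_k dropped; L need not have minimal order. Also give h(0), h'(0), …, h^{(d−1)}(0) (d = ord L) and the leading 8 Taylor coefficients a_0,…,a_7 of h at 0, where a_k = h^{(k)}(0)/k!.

f: a_k = 2, 4, -4, 8, -20, 56, -168, 528, …
Change of var in L_f (x↦r) gives L₀.
L = (-2 - 8·x) + (1 + 4·x + 8·x^2)·Dx  (order 1).
h: a_k = 2, 4, 4, -8, 12, -8, -24, 112, …
ICs: h(0) = 2.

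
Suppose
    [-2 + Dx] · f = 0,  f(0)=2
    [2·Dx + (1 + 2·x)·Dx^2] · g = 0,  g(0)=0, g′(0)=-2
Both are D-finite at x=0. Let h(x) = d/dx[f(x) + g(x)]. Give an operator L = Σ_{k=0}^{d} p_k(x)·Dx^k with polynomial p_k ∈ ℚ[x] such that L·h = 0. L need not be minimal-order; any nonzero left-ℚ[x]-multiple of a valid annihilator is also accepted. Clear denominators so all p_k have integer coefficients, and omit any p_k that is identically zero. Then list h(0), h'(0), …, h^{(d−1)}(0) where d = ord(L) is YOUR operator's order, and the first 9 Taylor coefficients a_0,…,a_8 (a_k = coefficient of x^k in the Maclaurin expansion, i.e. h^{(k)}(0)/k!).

f: a_k = 2, 4, 4, 8/3, 4/3, 8/15, 8/45, 16/315, 4/315, …
g: a_k = 0, -2, 2, -8/3, 4, -32/5, 32/3, -128/7, 32, …
f+g: L₀ = lclm(L_f,L_g), ord ≤ 1+2.
h₀' ⇒ L via d/dx closure of L₀.
L = (-6 - 4·x) + (1 - 4·x - 4·x^2)·Dx + (1 + 3·x + 2·x^2)·Dx^2  (order 2).
h: a_k = 2, 12, 0, 64/3, -88/3, 976/15, -5744/45, 80672/315, -161272/315, …
ICs: h(0) = 2, h′(0) = 12.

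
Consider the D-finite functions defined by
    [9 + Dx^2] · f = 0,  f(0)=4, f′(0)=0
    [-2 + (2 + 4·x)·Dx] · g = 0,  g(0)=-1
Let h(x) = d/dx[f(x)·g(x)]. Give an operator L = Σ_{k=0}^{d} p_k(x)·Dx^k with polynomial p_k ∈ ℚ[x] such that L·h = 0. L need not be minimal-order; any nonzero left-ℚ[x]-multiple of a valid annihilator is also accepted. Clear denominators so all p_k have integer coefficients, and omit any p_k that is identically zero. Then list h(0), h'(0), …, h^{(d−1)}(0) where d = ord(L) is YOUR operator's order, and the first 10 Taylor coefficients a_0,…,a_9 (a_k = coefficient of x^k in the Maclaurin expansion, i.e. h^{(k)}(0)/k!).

f: a_k = 4, 0, -18, 0, 27/2, 0, -81/20, 0, 729/1120, 0, …
g: a_k = -1, -1, 1/2, -1/2, 5/8, -7/8, 21/16, -33/16, 429/128, -715/128, …
L₀ := L_f ⊗_s L_g (sym. prod.), ord ≤ 2.
Differentiate: ansatz ord ≤ ord L₀ ⇒ L.
L = (14 + 84·x + 192·x^2 + 216·x^3 + 108·x^4) + (-1 - 8·x - 18·x^2 - 12·x^3)·Dx + (1 + 7·x + 19·x^2 + 24·x^3 + 12·x^4)·Dx^2  (order 2).
h: a_k = -4, 40, 48, -80, -40, 144/5, 168/5, -1248/35, 1368/35, -2368/35, …
ICs: h(0) = -4, h′(0) = 40.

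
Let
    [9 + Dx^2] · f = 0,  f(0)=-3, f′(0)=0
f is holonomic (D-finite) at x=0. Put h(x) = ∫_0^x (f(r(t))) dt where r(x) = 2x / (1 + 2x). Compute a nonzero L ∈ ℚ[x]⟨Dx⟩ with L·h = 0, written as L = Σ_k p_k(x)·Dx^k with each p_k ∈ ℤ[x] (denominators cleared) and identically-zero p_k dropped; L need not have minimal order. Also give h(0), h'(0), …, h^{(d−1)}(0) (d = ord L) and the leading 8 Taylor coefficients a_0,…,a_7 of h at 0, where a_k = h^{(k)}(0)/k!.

f: a_k = -3, 0, 27/2, 0, -81/8, 0, 243/80, 0, …
Change of var in L_f (x↦r) gives L₀.
Integrate: L := L₀·Dx.
L = 36·Dx + (4 + 24·x + 48·x^2 + 32·x^3)·Dx^2 + (1 + 8·x + 24·x^2 + 32·x^3 + 16·x^4)·Dx^3  (order 3).
h: a_k = 0, -3, 0, 18, -54, 486/5, -72, -1404/5, …
ICs: h(0) = 0, h′(0) = -3, h′′(0) = 0.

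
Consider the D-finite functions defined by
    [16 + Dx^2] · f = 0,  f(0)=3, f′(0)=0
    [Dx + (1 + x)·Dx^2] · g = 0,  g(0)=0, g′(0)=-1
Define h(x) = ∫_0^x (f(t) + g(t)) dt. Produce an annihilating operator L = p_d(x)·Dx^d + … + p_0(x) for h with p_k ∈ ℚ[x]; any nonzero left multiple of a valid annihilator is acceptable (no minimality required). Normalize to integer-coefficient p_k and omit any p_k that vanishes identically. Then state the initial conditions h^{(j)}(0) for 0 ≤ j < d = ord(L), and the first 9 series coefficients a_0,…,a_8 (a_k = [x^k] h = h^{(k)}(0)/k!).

L = (176 + 256·x + 128·x^2)·Dx^2 + (144 + 400·x + 384·x^2 + 128·x^3)·Dx^3 + (11 + 16·x + 8·x^2)·Dx^4 + (9 + 25·x + 24·x^2 + 8·x^3)·Dx^5  (order 5).
h: a_k = 0, 3, -1/2, -47/6, -1/12, 129/20, -1/30, -169/70, -1/56, …
ICs: h(0) = 0, h′(0) = 3, h′′(0) = -1, h′′′(0) = -47, h′′′′(0) = -2.

f: a_k = 3, 0, -24, 0, 32, 0, -256/15, 0, 512/105, …
g: a_k = 0, -1, 1/2, -1/3, 1/4, -1/5, 1/6, -1/7, 1/8, …
L₀ := lclm(L_f,L_g); ord L₀ ≤ 2+2.
Integrate: L := L₀·Dx.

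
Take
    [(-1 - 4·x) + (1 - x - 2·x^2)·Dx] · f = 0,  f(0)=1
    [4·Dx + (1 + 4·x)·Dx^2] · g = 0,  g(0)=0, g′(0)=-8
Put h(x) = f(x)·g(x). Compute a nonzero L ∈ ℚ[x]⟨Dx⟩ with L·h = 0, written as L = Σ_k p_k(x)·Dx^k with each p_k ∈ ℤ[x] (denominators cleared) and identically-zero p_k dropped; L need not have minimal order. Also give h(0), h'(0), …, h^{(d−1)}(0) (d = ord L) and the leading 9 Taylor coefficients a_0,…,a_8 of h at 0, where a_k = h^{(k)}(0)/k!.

f: a_k = 1, 1, 3, 5, 11, 21, 43, 85, 171, …
g: a_k = 0, -8, 16, -128/3, 128, -2048/5, 4096/3, -32768/7, 16384, …
L₀ := L_f ⊗_s L_g (sym. prod.), ord ≤ 2.
L = (8 + 32·x) + (-2 + 20·x + 40·x^2)·Dx + (-1 - 3·x + 6·x^2 + 8·x^3)·Dx^2  (order 2).
h: a_k = 0, -8, 8, -152/3, 280/3, -2088/5, 5672/5, -153368/35, 99896/7, …
ICs: h(0) = 0, h′(0) = -8.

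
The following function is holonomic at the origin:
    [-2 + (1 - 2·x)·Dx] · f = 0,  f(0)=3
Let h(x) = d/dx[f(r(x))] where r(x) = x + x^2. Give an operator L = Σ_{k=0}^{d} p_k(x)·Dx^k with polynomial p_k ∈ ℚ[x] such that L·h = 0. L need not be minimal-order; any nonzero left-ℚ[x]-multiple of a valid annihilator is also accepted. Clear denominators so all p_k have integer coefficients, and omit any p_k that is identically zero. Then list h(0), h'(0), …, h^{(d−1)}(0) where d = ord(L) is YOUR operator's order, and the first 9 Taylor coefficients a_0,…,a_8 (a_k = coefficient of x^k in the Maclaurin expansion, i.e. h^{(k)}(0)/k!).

f: a_k = 3, 6, 12, 24, 48, 96, 192, 384, 768, …
L₀ from L_f via x↦r, Dx↦r'^{-1}Dx.
h=h₀': d/dx-closure on L₀ ⇒ L.
L = (6 + 12·x + 12·x^2) + (-1 + 6·x^2 + 4·x^3)·Dx  (order 1).
h: a_k = 6, 36, 144, 528, 1800, 5904, 18816, 58752, 180576, …
ICs: h(0) = 6.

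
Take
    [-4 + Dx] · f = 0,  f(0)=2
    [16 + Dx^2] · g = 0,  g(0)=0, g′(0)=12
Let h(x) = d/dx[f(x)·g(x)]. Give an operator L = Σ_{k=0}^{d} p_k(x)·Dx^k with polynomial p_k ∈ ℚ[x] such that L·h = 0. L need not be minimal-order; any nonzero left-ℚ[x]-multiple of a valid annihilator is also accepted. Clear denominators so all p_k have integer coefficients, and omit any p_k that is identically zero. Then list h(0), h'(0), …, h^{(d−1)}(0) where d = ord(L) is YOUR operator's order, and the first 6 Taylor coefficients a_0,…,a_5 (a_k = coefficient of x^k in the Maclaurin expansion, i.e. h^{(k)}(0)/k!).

L = 32 - 8·Dx + Dx^2  (order 2).
h: a_k = 24, 192, 384, 0, -1024, -8192/5, …
ICs: h(0) = 24, h′(0) = 192.

f: a_k = 2, 8, 16, 64/3, 64/3, 256/15, …
g: a_k = 0, 12, 0, -32, 0, 128/5, …
Product ⇒ symmetric product L₀, ord ≤ 2.
h₀' ⇒ L via d/dx closure of L₀.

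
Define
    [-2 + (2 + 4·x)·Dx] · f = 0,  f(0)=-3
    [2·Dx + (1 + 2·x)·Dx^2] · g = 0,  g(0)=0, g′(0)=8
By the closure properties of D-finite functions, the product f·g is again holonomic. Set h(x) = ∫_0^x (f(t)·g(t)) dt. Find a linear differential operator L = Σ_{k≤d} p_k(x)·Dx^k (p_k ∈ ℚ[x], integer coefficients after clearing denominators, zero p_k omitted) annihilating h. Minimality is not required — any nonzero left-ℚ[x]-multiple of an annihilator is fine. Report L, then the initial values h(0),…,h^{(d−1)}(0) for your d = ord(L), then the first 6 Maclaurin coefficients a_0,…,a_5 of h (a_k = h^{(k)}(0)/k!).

f: a_k = -3, -3, 3/2, -3/2, 15/8, -21/8, …
g: a_k = 0, 8, -8, 32/3, -16, 128/5, …
L₀ := L_f ⊗_s L_g (sym. prod.), ord ≤ 2.
h=∫₀ˣh₀: take L = L₀·Dx.
L = Dx + (1 + 4·x + 4·x^2)·Dx^3  (order 3).
h: a_k = 0, 0, -12, 0, 1, -8/5, …
ICs: h(0) = 0, h′(0) = 0, h′′(0) = -24.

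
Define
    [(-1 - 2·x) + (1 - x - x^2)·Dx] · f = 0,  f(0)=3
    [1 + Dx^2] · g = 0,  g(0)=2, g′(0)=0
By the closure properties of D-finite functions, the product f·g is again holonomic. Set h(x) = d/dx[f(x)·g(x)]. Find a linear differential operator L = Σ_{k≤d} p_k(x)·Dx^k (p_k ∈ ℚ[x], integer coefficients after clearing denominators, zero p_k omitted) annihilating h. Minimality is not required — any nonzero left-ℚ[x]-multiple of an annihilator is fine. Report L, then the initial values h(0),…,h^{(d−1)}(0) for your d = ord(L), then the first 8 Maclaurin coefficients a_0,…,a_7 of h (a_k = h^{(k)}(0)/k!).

f: a_k = 3, 3, 6, 9, 15, 24, 39, 63, …
g: a_k = 2, 0, -1, 0, 1/12, 0, -1/360, 0, …
h₀=f·g: eliminate ⇒ L₀, order ≤ 1·2.
h₀' ⇒ L via d/dx closure of L₀.
L = (3 - 2·x - x^2 + 2·x^3 + x^4) + (4 + 10·x + 6·x^2 + 4·x^3)·Dx + (-1 + x^2 + 2·x^3 + x^4)·Dx^2  (order 2).
h: a_k = 6, 18, 45, 97, 785/4, 7619/20, 86303/120, 372363/280, …
ICs: h(0) = 6, h′(0) = 18.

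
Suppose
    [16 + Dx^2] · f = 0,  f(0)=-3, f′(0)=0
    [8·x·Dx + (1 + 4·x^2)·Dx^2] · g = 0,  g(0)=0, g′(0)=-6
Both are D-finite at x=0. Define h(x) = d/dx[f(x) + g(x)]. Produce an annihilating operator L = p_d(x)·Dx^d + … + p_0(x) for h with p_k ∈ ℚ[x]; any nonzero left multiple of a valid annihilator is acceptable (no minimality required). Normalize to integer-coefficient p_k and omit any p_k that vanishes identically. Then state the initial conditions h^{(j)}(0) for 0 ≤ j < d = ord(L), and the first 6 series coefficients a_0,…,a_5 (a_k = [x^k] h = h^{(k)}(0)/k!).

L = (-512·x + 5120·x^3 + 4096·x^5) + (16 + 512·x^2 + 2304·x^4 + 2048·x^6)·Dx + (-32·x + 320·x^3 + 256·x^5)·Dx^2 + (1 + 32·x^2 + 144·x^4 + 128·x^6)·Dx^3  (order 3).
h: a_k = -6, 48, 24, -128, -96, 512/5, …
ICs: h(0) = -6, h′(0) = 48, h′′(0) = 48.

f: a_k = -3, 0, 24, 0, -32, 0, …
g: a_k = 0, -6, 0, 8, 0, -96/5, …
Weyl lclm of L_f,L_g ⇒ L₀ (ord ≤ 4).
h=h₀': d/dx-closure on L₀ ⇒ L.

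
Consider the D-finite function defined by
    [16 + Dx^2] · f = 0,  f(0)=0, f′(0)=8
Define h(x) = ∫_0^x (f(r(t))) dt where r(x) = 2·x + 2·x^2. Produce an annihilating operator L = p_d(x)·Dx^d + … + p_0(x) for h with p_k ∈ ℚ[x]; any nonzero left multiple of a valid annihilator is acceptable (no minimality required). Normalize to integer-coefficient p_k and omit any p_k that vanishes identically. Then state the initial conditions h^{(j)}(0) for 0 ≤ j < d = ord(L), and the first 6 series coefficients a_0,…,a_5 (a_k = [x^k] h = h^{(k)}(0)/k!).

L = (64 + 384·x + 768·x^2 + 512·x^3)·Dx - 2·Dx^2 + (1 + 2·x)·Dx^3  (order 3).
h: a_k = 0, 0, 8, 16/3, -128/3, -512/5, …
ICs: h(0) = 0, h′(0) = 0, h′′(0) = 16.

f: a_k = 0, 8, 0, -64/3, 0, 256/15, …
f∘r: x↦r, Dx↦Dx/r' in L_f ⇒ L₀.
h=∫h₀ ⇒ L = L₀·Dx.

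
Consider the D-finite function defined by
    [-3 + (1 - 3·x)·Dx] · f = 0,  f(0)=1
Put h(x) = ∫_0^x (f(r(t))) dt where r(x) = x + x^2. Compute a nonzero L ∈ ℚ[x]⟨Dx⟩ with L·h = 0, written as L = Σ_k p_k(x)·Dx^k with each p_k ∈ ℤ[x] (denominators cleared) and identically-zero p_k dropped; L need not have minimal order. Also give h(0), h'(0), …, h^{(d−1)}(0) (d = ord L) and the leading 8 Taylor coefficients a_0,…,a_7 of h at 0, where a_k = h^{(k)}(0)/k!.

f: a_k = 1, 3, 9, 27, 81, 243, 729, 2187, …
Change of var in L_f (x↦r) gives L₀.
h=∫h₀ ⇒ L = L₀·Dx.
L = (3 + 6·x)·Dx + (-1 + 3·x + 3·x^2)·Dx^2  (order 2).
h: a_k = 0, 1, 3/2, 4, 45/4, 171/5, 108, 351, …
ICs: h(0) = 0, h′(0) = 1.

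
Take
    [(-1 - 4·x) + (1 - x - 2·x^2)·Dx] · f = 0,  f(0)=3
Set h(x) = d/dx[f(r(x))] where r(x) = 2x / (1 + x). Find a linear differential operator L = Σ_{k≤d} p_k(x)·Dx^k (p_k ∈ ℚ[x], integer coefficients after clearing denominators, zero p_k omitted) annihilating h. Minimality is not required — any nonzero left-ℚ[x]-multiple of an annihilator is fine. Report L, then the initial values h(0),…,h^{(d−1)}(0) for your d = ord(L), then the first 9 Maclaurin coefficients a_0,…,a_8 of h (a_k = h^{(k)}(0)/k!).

f: a_k = 3, 3, 9, 15, 33, 63, 129, 255, 513, …
Substitute x→r, Dx→(1/r')Dx; clear ⇒ L₀.
h₀' ⇒ L via d/dx closure of L₀.
L = (10 + 54·x + 270·x^2 + 162·x^3) + (-1 - 10·x + 90·x^3 + 81·x^4)·Dx  (order 1).
h: a_k = 6, 60, 162, 1080, 2430, 14580, 30618, 174960, 354294, …
ICs: h(0) = 6.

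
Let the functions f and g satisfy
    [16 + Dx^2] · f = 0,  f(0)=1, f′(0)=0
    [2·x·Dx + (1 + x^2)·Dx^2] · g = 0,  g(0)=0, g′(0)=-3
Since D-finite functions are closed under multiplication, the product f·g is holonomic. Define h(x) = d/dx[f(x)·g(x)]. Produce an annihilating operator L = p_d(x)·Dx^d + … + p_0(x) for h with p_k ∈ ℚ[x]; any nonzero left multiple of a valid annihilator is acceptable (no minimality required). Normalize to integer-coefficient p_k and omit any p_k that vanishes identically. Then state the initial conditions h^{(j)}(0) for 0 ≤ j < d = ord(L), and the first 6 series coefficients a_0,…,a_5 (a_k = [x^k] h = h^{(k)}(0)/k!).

L = (32960 + 157056·x^2 + 319424·x^4 + 359424·x^6 + 242688·x^8 + 94208·x^10 + 16384·x^12) + (6752·x + 28736·x^3 + 49120·x^5 + 43520·x^7 + 20480·x^9 + 4096·x^11)·Dx + (3420 + 17320·x^2 + 37356·x^4 + 44272·x^6 + 30848·x^8 + 12032·x^10 + 2048·x^12)·Dx^2 + (422·x + 1796·x^3 + 3070·x^5 + 2720·x^7 + 1280·x^9 + 256·x^11)·Dx^3 + (85 + 469·x^2 + 1087·x^4 + 1363·x^6 + 980·x^8 + 384·x^10 + 64·x^12)·Dx^4  (order 4).
h: a_k = -3, 0, 75, 0, -203, 0, …
ICs: h(0) = -3, h′(0) = 0, h′′(0) = 150, h′′′(0) = 0.

f: a_k = 1, 0, -8, 0, 32/3, 0, …
g: a_k = 0, -3, 0, 1, 0, -3/5, …
Sym-product of L_f,L_g gives L₀ (≤ ord 4).
Differentiate: ansatz ord ≤ ord L₀ ⇒ L.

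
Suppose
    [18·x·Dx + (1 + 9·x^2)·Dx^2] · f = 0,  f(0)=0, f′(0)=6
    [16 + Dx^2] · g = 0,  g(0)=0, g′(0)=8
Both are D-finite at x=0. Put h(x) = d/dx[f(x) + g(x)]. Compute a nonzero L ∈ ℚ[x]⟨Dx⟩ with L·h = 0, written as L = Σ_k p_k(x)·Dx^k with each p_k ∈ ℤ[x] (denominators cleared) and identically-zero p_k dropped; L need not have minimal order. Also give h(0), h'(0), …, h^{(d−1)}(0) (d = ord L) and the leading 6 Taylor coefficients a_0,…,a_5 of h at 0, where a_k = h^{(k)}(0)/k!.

L = (-13248·x + 181440·x^3 + 186624·x^5) + (-16 + 6048·x^2 + 66096·x^4 + 93312·x^6)·Dx + (-828·x + 11340·x^3 + 11664·x^5)·Dx^2 + (-1 + 378·x^2 + 4131·x^4 + 5832·x^6)·Dx^3  (order 3).
h: a_k = 14, 0, -118, 0, 1714/3, 0, …
ICs: h(0) = 14, h′(0) = 0, h′′(0) = -236.

f: a_k = 0, 6, 0, -18, 0, 486/5, …
g: a_k = 0, 8, 0, -64/3, 0, 256/15, …
Sum ⇒ L₀ = lclm(L_f,L_g) in ℚ(x)⟨Dx⟩.
Derive L from L₀ (diff closure).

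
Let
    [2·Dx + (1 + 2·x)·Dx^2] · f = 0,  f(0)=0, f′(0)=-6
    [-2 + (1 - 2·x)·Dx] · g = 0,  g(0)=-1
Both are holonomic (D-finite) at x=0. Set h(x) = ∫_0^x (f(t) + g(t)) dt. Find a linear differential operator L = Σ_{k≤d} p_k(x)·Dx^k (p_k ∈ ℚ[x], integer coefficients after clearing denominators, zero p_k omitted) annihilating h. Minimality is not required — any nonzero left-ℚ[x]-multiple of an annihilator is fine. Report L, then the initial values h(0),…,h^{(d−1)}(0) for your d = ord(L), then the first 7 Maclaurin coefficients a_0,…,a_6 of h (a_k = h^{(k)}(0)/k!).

L = (-40 - 16·x)·Dx^2 + (-8 - 64·x - 32·x^2)·Dx^3 + (3 + 2·x - 12·x^2 - 8·x^3)·Dx^4  (order 4).
h: a_k = 0, -1, -4, 2/3, -4, -4/5, -128/15, …
ICs: h(0) = 0, h′(0) = -1, h′′(0) = -8, h′′′(0) = 4.

f: a_k = 0, -6, 6, -8, 12, -96/5, 32, …
g: a_k = -1, -2, -4, -8, -16, -32, -64, …
h₀=f+g: left-lcm gives L₀, ord ≤ 3.
∫: right-multiply L₀ by Dx.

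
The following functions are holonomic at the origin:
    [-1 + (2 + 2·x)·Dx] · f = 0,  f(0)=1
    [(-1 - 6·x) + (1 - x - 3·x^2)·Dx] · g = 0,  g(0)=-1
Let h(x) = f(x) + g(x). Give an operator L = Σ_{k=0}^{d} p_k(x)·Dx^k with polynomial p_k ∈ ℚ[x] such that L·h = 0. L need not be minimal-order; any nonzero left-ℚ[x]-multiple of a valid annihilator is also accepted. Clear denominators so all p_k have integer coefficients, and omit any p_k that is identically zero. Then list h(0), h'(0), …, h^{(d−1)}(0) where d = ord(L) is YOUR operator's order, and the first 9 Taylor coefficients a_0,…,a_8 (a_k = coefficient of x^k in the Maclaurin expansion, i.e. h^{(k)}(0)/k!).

f: a_k = 1, 1/2, -1/8, 1/16, -5/128, 7/256, -21/1024, 33/2048, -429/32768, …
g: a_k = -1, -1, -4, -7, -19, -40, -97, -217, -508, …
Weyl lclm of L_f,L_g ⇒ L₀ (ord ≤ 2).
L = (17 + 57·x + 135·x^2 + 90·x^3) + (-33 - 134·x - 387·x^2 - 510·x^3 - 225·x^4)·Dx + (2 + 30·x + 22·x^2 - 126·x^3 - 210·x^4 - 90·x^5)·Dx^2  (order 2).
h: a_k = 0, -1/2, -33/8, -111/16, -2437/128, -10233/256, -99349/1024, -444383/2048, -16646573/32768, …
ICs: h(0) = 0, h′(0) = -1/2.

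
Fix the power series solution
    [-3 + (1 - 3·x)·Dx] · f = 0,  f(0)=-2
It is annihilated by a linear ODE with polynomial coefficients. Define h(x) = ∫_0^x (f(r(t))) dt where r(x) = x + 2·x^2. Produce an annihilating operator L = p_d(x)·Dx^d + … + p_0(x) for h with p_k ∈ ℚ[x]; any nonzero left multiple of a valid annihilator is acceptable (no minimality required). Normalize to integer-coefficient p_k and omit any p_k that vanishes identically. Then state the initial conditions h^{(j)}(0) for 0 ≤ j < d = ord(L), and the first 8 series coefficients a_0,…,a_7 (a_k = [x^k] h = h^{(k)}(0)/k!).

f: a_k = -2, -6, -18, -54, -162, -486, -1458, -4374, …
L₀ from L_f via x↦r, Dx↦r'^{-1}Dx.
h=∫₀ˣh₀: take L = L₀·Dx.
L = (3 + 12·x)·Dx + (-1 + 3·x + 6·x^2)·Dx^2  (order 2).
h: a_k = 0, -2, -3, -10, -63/2, -558/5, -405, -10638/7, …
ICs: h(0) = 0, h′(0) = -2.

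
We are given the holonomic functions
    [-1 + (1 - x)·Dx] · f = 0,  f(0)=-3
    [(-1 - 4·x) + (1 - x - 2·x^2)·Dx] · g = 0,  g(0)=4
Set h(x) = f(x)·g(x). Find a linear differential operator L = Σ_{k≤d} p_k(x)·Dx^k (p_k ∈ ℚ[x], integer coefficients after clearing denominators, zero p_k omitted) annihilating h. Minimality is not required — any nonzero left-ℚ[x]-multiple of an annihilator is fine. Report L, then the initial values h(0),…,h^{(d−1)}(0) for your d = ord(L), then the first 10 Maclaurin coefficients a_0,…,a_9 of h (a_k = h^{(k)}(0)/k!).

L = (-2 - 2·x + 6·x^2) + (1 - 2·x - x^2 + 2·x^3)·Dx  (order 1).
h: a_k = -12, -24, -60, -120, -252, -504, -1020, -2040, -4092, -8184, …
ICs: h(0) = -12.

f: a_k = -3, -3, -3, -3, -3, -3, -3, -3, -3, -3, …
g: a_k = 4, 4, 12, 20, 44, 84, 172, 340, 684, 1364, …
L₀ := L_f ⊗_s L_g (sym. prod.), ord ≤ 1.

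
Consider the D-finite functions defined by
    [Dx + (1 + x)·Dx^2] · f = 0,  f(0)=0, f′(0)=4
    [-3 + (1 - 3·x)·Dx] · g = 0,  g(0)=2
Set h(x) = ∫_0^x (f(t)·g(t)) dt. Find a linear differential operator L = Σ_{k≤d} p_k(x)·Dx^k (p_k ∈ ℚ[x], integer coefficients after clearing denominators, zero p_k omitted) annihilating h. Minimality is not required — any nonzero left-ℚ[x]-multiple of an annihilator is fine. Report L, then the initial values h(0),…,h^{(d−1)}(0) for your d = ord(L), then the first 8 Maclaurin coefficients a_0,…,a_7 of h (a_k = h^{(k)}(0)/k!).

f: a_k = 0, 4, -2, 4/3, -1, 4/5, -2/3, 4/7, …
g: a_k = 2, 6, 18, 54, 162, 486, 1458, 4374, …
h₀=f·g: eliminate ⇒ L₀, order ≤ 2·1.
∫: right-multiply L₀ by Dx.
L = 3·Dx + (5 + 9·x)·Dx^2 + (-1 + 2·x + 3·x^2)·Dx^3  (order 3).
h: a_k = 0, 0, 4, 20/3, 47/3, 186/5, 1399/15, 25162/105, …
ICs: h(0) = 0, h′(0) = 0, h′′(0) = 8.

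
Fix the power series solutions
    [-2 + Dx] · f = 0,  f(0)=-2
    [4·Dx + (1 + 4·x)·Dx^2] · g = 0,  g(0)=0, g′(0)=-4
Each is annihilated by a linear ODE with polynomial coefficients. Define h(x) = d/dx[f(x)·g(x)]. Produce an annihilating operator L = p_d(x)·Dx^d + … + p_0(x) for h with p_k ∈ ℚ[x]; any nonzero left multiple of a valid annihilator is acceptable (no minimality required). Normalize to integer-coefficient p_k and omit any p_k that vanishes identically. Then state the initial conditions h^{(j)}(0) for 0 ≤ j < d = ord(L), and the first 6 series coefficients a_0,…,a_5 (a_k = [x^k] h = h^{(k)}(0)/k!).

f: a_k = -2, -4, -4, -8/3, -4/3, -8/15, …
g: a_k = 0, -4, 8, -64/3, 64, -1024/5, …
Product ⇒ symmetric product L₀, ord ≤ 2.
Differentiate: ansatz ord ≤ ord L₀ ⇒ L.
L = (20 - 32·x + 64·x^2) + (-8 + 16·x - 64·x^2)·Dx + (-1 + 16·x^2)·Dx^2  (order 2).
h: a_k = 8, 0, 80, -256, 3344/3, -13568/3, …
ICs: h(0) = 8, h′(0) = 0.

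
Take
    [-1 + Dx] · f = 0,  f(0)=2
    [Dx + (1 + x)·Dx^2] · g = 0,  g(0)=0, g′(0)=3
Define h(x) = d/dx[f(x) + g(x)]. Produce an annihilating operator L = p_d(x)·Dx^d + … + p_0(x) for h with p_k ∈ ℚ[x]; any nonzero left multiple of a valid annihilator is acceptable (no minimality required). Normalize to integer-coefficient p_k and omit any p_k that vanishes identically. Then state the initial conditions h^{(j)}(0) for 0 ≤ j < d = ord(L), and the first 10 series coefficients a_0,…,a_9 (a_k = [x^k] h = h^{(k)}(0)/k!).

L = (-3 - x) + (1 - 2·x - x^2)·Dx + (2 + 3·x + x^2)·Dx^2  (order 2).
h: a_k = 5, -1, 4, -8/3, 37/12, -179/60, 1081/360, -7559/2520, 60481/20160, -544319/181440, …
ICs: h(0) = 5, h′(0) = -1.

f: a_k = 2, 2, 1, 1/3, 1/12, 1/60, 1/360, 1/2520, 1/20160, 1/181440, …
g: a_k = 0, 3, -3/2, 1, -3/4, 3/5, -1/2, 3/7, -3/8, 1/3, …
h₀=f+g: left-lcm gives L₀, ord ≤ 3.
Differentiate: ansatz ord ≤ ord L₀ ⇒ L.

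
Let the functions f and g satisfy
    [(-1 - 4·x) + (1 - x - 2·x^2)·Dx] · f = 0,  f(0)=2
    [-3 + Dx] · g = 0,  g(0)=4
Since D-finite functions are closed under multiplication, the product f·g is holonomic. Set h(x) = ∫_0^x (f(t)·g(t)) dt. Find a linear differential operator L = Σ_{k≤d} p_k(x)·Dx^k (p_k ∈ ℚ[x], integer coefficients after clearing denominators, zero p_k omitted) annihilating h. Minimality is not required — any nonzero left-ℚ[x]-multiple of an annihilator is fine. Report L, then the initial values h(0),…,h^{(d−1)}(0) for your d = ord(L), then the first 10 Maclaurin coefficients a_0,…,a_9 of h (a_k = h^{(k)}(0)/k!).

L = (4 + x - 6·x^2)·Dx + (-1 + x + 2·x^2)·Dx^2  (order 2).
h: a_k = 0, 8, 16, 28, 46, 379/5, 636/5, 15293/70, 107071/280, 1142227/1680, …
ICs: h(0) = 0, h′(0) = 8.

f: a_k = 2, 2, 6, 10, 22, 42, 86, 170, 342, 682, …
g: a_k = 4, 12, 18, 18, 27/2, 81/10, 81/20, 243/140, 729/1120, 243/1120, …
Product ⇒ symmetric product L₀, ord ≤ 1.
∫: right-multiply L₀ by Dx.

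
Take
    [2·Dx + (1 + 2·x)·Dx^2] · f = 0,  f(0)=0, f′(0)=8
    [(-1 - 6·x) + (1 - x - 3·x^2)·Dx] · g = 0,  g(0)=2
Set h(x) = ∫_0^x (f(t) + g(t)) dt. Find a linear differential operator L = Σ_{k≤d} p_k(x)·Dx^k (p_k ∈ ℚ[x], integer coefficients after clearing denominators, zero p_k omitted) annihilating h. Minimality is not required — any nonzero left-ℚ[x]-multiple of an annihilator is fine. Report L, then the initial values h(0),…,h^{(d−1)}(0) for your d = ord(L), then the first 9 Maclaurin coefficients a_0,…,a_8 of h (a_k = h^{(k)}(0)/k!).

f: a_k = 0, 8, -8, 32/3, -16, 128/5, -128/3, 512/7, -128, …
g: a_k = 2, 2, 8, 14, 38, 80, 194, 434, 1016, …
h₀=f+g: left-lcm gives L₀, ord ≤ 3.
∫: right-multiply L₀ by Dx.
L = (-74 - 412·x - 948·x^2 - 864·x^3 - 648·x^4)·Dx^2 + (-17 - 212·x - 890·x^2 - 1644·x^3 - 1764·x^4 - 1080·x^5)·Dx^3 + (5 + 27·x + 33·x^2 - 68·x^3 - 276·x^4 - 396·x^5 - 216·x^6)·Dx^4  (order 4).
h: a_k = 0, 2, 5, 0, 37/6, 22/5, 88/5, 454/21, 1775/28, …
ICs: h(0) = 0, h′(0) = 2, h′′(0) = 10, h′′′(0) = 0.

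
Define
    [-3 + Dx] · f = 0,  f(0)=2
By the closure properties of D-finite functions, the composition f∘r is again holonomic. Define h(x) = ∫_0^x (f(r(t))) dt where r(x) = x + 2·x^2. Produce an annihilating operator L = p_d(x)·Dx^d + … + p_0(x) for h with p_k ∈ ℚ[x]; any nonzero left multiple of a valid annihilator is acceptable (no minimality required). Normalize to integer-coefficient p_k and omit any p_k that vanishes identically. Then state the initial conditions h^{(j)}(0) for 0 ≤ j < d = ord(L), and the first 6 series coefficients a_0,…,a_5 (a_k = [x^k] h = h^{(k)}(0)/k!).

L = (-3 - 12·x)·Dx + Dx^2  (order 2).
h: a_k = 0, 2, 3, 7, 45/4, 387/20, …
ICs: h(0) = 0, h′(0) = 2.

f: a_k = 2, 6, 9, 9, 27/4, 81/20, …
L₀ from L_f via x↦r, Dx↦r'^{-1}Dx.
h=∫h₀ ⇒ L = L₀·Dx.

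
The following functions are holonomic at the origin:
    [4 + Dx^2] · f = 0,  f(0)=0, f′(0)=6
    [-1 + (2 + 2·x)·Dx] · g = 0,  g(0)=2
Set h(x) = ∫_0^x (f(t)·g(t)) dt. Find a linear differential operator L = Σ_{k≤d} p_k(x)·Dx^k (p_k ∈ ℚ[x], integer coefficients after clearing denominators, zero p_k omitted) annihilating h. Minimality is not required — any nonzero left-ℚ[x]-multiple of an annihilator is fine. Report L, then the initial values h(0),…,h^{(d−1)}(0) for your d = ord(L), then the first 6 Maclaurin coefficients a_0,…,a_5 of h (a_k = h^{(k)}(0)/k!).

L = (19 + 32·x + 16·x^2)·Dx + (-4 - 4·x)·Dx^2 + (4 + 8·x + 4·x^2)·Dx^3  (order 3).
h: a_k = 0, 0, 6, 2, -19/8, -13/20, …
ICs: h(0) = 0, h′(0) = 0, h′′(0) = 12.

f: a_k = 0, 6, 0, -4, 0, 4/5, …
g: a_k = 2, 1, -1/4, 1/8, -5/64, 7/128, …
f·g: L₀ = L_f ⊗_s L_g, ord ≤ 2·1.
Integrate: L := L₀·Dx.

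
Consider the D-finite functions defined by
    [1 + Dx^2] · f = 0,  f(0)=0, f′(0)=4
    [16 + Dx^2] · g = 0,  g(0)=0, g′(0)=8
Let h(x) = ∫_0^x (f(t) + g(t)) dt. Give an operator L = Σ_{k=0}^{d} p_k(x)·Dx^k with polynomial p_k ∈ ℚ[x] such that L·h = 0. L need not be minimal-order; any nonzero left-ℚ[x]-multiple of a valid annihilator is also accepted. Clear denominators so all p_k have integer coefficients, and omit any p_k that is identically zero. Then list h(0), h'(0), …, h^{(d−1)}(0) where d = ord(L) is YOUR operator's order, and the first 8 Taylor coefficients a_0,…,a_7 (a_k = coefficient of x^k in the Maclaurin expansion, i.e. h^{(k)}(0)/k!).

L = 16·Dx + 17·Dx^3 + Dx^5  (order 5).
h: a_k = 0, 0, 6, 0, -11/2, 0, 57/20, 0, …
ICs: h(0) = 0, h′(0) = 0, h′′(0) = 12, h′′′(0) = 0, h′′′′(0) = -132.

f: a_k = 0, 4, 0, -2/3, 0, 1/30, 0, -1/1260, …
g: a_k = 0, 8, 0, -64/3, 0, 256/15, 0, -2048/315, …
f+g: L₀ = lclm(L_f,L_g), ord ≤ 2+2.
h=∫h₀ ⇒ L = L₀·Dx.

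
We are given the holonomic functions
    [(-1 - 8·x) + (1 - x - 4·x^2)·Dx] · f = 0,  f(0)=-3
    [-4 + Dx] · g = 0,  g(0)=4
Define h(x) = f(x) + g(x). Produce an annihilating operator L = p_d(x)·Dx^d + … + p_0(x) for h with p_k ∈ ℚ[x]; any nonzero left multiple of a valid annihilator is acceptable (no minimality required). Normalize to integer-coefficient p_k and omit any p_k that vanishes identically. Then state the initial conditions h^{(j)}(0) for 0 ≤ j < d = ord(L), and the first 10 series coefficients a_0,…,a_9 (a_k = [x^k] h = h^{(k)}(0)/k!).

f: a_k = -3, -3, -15, -27, -87, -195, -543, -1323, -3495, -8787, …
g: a_k = 4, 16, 32, 128/3, 128/3, 512/15, 1024/45, 4096/315, 2048/315, 8192/2835, …
Weyl lclm of L_f,L_g ⇒ L₀ (ord ≤ 2).
L = (-24 + 16·x - 576·x^2 - 512·x^3) + (-6 + 56·x + 208·x^2 - 128·x^3 - 256·x^4)·Dx + (3 - 15·x - 16·x^2 + 64·x^3 + 64·x^4)·Dx^2  (order 2).
h: a_k = 1, 13, 17, 47/3, -133/3, -2413/15, -23411/45, -412649/315, -1098877/315, -24902953/2835, …
ICs: h(0) = 1, h′(0) = 13.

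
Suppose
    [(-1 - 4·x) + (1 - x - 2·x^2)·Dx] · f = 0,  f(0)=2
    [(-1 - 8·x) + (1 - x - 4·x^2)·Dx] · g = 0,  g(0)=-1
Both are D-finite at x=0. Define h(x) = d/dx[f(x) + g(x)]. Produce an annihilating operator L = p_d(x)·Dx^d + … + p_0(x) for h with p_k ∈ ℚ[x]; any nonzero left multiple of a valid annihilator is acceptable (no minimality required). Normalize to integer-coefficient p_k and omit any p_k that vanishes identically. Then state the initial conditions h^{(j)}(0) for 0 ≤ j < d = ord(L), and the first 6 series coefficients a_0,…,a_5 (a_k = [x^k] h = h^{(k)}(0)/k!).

f: a_k = 2, 2, 6, 10, 22, 42, …
g: a_k = -1, -1, -5, -9, -29, -65, …
L₀ := lclm(L_f,L_g); ord L₀ ≤ 1+1.
h₀' ⇒ L via d/dx closure of L₀.
L = (-6 - 336·x - 480·x^2 - 1824·x^3 - 3864·x^4 - 6528·x^5 + 2304·x^6) + (6 + 66·x + 156·x^2 + 168·x^3 + 162·x^4 - 3768·x^5 - 3456·x^6 + 1536·x^7)·Dx + (-1 + 2·x - 13·x^2 - 28·x^3 + 222·x^4 + 134·x^5 - 612·x^6 - 320·x^7 + 192·x^8)·Dx^2  (order 2).
h: a_k = 1, 2, 3, -28, -115, -570, …
ICs: h(0) = 1, h′(0) = 2.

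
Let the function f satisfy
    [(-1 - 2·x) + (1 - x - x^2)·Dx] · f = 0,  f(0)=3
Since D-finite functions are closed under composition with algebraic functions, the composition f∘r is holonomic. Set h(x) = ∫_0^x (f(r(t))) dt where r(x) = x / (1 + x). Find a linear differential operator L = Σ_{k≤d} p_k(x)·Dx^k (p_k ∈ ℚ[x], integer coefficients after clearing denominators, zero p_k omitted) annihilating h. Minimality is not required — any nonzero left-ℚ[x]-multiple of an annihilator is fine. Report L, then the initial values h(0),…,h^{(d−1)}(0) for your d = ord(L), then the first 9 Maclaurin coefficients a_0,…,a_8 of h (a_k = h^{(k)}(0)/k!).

L = (1 + 3·x)·Dx + (-1 - 2·x + x^3)·Dx^2  (order 2).
h: a_k = 0, 3, 3/2, 1, 0, 3/5, -1/2, 6/7, -9/8, …
ICs: h(0) = 0, h′(0) = 3.

f: a_k = 3, 3, 6, 9, 15, 24, 39, 63, 102, …
h₀=f(r): pull back L_f along r ⇒ L₀.
∫: right-multiply L₀ by Dx.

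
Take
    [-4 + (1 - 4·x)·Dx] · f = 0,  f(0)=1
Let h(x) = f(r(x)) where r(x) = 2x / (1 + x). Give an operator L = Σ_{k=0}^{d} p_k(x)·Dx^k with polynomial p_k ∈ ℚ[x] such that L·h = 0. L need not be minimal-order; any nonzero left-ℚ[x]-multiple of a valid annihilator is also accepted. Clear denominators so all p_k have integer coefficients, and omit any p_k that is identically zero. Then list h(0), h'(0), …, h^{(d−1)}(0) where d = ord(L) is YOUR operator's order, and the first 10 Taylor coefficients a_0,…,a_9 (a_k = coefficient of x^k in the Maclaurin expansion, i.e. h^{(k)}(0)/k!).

L = 8 + (-1 + 6·x + 7·x^2)·Dx  (order 1).
h: a_k = 1, 8, 56, 392, 2744, 19208, 134456, 941192, 6588344, 46118408, …
ICs: h(0) = 1.

f: a_k = 1, 4, 16, 64, 256, 1024, 4096, 16384, 65536, 262144, …
f∘r: x↦r, Dx↦Dx/r' in L_f ⇒ L₀.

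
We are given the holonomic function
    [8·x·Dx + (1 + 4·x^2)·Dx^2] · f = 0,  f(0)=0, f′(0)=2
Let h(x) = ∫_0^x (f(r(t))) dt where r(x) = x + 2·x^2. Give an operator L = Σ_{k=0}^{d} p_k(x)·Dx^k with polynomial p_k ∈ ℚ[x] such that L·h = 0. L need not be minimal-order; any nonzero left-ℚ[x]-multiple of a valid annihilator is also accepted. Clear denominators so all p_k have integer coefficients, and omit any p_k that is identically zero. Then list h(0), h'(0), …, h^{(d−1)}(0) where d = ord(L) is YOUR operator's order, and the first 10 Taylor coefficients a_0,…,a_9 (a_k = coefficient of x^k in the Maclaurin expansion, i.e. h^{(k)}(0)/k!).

f: a_k = 0, 2, 0, -8/3, 0, 32/5, 0, -128/7, 0, 512/9, …
Substitute x→r, Dx→(1/r')Dx; clear ⇒ L₀.
h=∫h₀ ⇒ L = L₀·Dx.
L = (-4 + 8·x + 64·x^2 + 192·x^3 + 192·x^4)·Dx^2 + (1 + 4·x + 4·x^2 + 32·x^3 + 80·x^4 + 64·x^5)·Dx^3  (order 3).
h: a_k = 0, 0, 1, 4/3, -2/3, -16/5, -64/15, 128/21, 208/7, 256/9, …
ICs: h(0) = 0, h′(0) = 0, h′′(0) = 2.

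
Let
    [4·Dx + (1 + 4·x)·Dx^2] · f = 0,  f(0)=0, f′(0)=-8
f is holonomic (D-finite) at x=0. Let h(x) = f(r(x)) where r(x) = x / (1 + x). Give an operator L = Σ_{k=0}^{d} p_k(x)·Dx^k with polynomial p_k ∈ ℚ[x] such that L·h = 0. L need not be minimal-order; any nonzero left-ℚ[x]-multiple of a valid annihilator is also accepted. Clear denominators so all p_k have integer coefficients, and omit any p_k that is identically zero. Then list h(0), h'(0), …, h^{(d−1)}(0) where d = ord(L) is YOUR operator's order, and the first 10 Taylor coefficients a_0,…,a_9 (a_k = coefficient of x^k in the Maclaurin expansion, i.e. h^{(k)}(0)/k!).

L = (6 + 10·x)·Dx + (1 + 6·x + 5·x^2)·Dx^2  (order 2).
h: a_k = 0, -8, 24, -248/3, 312, -6248/5, 5208, -156248/7, 97656, -3906248/9, …
ICs: h(0) = 0, h′(0) = -8.

f: a_k = 0, -8, 16, -128/3, 128, -2048/5, 4096/3, -32768/7, 16384, -524288/9, …
f∘r: x↦r, Dx↦Dx/r' in L_f ⇒ L₀.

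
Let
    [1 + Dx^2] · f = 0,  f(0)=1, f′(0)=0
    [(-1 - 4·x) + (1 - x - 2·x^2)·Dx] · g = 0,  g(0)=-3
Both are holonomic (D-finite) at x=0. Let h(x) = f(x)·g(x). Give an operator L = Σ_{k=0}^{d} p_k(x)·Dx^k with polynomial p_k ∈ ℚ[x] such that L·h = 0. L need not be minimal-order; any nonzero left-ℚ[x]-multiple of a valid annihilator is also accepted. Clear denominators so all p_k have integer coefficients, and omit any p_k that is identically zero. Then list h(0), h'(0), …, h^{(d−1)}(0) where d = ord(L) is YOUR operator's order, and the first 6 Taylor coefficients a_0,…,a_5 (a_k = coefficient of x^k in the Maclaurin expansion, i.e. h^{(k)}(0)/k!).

L = (3 + x + 2·x^2) + (2 + 8·x)·Dx + (-1 + x + 2·x^2)·Dx^2  (order 2).
h: a_k = -3, -3, -15/2, -27/2, -229/8, -445/8, …
ICs: h(0) = -3, h′(0) = -3.

f: a_k = 1, 0, -1/2, 0, 1/24, 0, …
g: a_k = -3, -3, -9, -15, -33, -63, …
L₀ := L_f ⊗_s L_g (sym. prod.), ord ≤ 2.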